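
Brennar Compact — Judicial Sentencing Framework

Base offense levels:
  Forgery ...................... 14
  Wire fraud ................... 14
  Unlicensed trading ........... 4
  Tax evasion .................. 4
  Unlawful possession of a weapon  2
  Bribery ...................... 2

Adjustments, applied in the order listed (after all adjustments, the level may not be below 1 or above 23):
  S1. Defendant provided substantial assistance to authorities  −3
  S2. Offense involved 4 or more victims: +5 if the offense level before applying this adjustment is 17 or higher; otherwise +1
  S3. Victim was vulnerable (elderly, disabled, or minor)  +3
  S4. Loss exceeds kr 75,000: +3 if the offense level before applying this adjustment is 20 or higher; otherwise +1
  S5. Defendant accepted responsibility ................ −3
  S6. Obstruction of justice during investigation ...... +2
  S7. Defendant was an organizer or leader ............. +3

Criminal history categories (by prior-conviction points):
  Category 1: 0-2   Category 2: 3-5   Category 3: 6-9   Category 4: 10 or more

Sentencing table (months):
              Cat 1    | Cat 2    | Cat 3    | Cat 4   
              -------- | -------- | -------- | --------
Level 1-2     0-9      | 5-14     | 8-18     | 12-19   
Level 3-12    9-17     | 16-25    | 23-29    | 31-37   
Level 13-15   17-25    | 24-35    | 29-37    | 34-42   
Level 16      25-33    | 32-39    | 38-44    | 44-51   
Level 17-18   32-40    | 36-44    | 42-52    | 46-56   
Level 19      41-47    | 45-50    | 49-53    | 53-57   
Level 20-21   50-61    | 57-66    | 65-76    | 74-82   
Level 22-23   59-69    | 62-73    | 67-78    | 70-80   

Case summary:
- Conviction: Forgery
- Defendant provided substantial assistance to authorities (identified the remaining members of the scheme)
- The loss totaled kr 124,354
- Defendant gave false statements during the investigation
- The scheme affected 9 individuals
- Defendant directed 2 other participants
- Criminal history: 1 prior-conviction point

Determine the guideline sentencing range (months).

32-40 months

Base offense level for forgery: 14.
S1 applies: 14 − 3 = 11.
S2 applies (level before this adjustment is 11 < 17, so +1): 11 + 1 = 12.
S4 applies (level before this adjustment is 12 < 20, so +1): 12 + 1 = 13.
S5 does not apply.
S6 applies: 13 + 2 = 15.
S7 applies: 15 + 3 = 18.
Final offense level: 18.
Criminal history: 1 prior point → Category 1 (0-2).
Level 18 falls in the 17-18 band.
Grid: Level 17-18 × Category 1 = 32-40 months.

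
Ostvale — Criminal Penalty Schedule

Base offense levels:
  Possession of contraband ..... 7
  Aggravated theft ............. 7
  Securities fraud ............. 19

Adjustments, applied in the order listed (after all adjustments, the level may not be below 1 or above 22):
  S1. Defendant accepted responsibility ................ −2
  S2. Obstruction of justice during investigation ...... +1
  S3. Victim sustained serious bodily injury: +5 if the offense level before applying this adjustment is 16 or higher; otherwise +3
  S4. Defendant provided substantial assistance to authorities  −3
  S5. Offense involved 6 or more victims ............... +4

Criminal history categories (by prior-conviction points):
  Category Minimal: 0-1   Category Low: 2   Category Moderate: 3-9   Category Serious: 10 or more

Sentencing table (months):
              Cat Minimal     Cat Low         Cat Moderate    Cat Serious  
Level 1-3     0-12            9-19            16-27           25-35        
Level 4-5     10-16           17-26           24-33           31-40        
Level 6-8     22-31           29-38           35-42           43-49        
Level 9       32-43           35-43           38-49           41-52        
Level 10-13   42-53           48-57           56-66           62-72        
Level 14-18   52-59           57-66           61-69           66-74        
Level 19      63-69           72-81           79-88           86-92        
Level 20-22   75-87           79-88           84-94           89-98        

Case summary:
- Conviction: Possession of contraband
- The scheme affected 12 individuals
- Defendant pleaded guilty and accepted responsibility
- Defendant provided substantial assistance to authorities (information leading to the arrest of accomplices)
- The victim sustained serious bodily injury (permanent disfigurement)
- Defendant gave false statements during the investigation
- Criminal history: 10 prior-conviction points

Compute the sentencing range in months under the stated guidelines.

62-72 months

Base offense level for possession of contraband: 7.
S1 applies: 7 − 2 = 5.
S2 applies: 5 + 1 = 6.
S3 applies (level before this adjustment is 6 < 16, so +3): 6 + 3 = 9.
S4 applies: 9 − 3 = 6.
S5 applies: 6 + 4 = 10.
Final offense level: 10.
Criminal history: 10 prior points → Category Serious (10+).
Level 10 falls in the 10-13 band.
Grid: Level 10-13 × Category Serious = 62-72 months.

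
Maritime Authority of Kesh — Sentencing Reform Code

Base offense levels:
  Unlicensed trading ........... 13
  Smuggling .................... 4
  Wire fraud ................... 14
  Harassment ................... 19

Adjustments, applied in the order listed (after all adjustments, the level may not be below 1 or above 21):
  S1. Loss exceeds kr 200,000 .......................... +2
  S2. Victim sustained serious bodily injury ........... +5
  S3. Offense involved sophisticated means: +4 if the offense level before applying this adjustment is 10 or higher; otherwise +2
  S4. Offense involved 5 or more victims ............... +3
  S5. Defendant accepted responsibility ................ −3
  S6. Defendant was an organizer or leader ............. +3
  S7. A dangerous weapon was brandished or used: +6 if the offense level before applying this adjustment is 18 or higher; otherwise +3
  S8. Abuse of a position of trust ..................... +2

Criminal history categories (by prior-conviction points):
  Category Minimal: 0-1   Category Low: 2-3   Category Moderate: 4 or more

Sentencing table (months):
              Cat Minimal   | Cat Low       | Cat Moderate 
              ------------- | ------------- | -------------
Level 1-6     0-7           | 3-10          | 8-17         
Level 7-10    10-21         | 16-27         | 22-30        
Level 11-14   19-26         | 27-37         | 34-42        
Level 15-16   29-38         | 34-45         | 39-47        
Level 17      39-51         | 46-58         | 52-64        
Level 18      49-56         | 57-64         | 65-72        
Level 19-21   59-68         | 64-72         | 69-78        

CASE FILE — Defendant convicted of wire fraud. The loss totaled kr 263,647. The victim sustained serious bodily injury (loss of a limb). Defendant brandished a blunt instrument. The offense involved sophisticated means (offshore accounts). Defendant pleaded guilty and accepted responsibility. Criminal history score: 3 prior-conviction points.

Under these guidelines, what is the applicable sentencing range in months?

Base offense level for wire fraud: 14.
S1 applies: 14 + 2 = 16.
S2 applies: 16 + 5 = 21.
S3 applies (level before this adjustment is 21 ≥ 10, so +4): 21 + 4 = 25.
S4 does not apply.
S5 applies: 25 − 3 = 22.
S6 does not apply.
S7 applies (level before this adjustment is 22 ≥ 18, so +6): 22 + 6 = 28.
Level 28 exceeds the maximum of 21; capped at 21.
Final offense level: 21.
Criminal history: 3 prior points → Category Low (2-3).
Level 21 falls in the 19-21 band.
Grid: Level 19-21 × Category Low = 64-72 months.

64-72 months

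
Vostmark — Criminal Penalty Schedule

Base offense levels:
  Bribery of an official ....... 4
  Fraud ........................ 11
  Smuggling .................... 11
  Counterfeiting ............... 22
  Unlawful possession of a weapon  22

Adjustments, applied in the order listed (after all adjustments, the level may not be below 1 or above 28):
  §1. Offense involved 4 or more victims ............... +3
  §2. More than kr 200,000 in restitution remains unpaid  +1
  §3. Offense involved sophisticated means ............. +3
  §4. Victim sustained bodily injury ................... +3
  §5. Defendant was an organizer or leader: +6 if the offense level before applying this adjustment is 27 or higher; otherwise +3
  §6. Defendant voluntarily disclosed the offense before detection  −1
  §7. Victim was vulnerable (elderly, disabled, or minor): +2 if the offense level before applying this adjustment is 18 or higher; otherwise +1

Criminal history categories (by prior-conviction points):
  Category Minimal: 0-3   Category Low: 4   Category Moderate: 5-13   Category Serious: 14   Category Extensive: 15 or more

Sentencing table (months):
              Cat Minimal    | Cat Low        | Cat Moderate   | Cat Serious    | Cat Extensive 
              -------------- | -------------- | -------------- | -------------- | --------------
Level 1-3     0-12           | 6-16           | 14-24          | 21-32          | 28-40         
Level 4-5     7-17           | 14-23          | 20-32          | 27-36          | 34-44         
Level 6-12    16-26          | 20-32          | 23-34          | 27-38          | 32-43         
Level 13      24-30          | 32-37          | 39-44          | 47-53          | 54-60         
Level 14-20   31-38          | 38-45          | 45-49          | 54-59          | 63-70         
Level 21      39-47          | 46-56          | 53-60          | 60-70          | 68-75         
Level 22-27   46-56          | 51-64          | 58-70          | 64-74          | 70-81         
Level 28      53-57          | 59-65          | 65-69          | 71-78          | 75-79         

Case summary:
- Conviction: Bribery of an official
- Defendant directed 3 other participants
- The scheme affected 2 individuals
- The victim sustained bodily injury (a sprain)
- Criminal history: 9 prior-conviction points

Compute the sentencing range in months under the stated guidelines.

23-34 months

Base offense level for bribery of an official: 4.
§1 does not apply.
§4 applies: 4 + 3 = 7.
§5 applies (level before this adjustment is 7 < 27, so +3): 7 + 3 = 10.
§6 does not apply.
Final offense level: 10.
Criminal history: 9 prior points → Category Moderate (5-13).
Level 10 falls in the 6-12 band.
Grid: Level 6-12 × Category Moderate = 23-34 months.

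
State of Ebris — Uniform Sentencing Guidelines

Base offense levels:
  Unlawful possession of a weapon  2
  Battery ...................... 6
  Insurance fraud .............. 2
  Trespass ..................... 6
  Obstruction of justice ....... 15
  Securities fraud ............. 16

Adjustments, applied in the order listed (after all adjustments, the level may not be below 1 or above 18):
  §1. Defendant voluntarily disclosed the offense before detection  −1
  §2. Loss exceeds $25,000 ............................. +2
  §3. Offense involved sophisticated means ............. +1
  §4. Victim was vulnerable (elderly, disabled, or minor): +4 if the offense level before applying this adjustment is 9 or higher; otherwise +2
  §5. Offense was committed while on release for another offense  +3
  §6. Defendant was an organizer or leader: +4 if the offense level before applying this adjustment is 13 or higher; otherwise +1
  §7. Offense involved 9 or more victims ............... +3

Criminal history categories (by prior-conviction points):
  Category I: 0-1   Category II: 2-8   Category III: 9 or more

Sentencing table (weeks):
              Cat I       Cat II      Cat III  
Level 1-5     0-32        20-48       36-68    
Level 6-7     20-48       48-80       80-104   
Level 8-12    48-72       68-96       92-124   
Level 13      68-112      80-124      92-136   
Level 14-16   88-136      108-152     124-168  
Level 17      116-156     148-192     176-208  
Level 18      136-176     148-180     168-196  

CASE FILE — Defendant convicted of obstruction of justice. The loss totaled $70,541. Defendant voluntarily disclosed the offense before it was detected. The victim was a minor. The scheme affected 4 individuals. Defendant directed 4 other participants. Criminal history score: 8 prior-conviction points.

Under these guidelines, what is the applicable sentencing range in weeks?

Base offense level for obstruction of justice: 15.
§1 applies: 15 − 1 = 14.
§2 applies: 14 + 2 = 16.
§3 does not apply.
§4 applies (level before this adjustment is 16 ≥ 9, so +4): 16 + 4 = 20.
§6 applies (level before this adjustment is 20 ≥ 13, so +4): 20 + 4 = 24.
Level 24 exceeds the maximum of 18; capped at 18.
Final offense level: 18.
Criminal history: 8 prior points → Category II (2-8).
Level 18 falls in the 18 band.
Grid: Level 18 × Category II = 148-180 weeks.

148-180 weeks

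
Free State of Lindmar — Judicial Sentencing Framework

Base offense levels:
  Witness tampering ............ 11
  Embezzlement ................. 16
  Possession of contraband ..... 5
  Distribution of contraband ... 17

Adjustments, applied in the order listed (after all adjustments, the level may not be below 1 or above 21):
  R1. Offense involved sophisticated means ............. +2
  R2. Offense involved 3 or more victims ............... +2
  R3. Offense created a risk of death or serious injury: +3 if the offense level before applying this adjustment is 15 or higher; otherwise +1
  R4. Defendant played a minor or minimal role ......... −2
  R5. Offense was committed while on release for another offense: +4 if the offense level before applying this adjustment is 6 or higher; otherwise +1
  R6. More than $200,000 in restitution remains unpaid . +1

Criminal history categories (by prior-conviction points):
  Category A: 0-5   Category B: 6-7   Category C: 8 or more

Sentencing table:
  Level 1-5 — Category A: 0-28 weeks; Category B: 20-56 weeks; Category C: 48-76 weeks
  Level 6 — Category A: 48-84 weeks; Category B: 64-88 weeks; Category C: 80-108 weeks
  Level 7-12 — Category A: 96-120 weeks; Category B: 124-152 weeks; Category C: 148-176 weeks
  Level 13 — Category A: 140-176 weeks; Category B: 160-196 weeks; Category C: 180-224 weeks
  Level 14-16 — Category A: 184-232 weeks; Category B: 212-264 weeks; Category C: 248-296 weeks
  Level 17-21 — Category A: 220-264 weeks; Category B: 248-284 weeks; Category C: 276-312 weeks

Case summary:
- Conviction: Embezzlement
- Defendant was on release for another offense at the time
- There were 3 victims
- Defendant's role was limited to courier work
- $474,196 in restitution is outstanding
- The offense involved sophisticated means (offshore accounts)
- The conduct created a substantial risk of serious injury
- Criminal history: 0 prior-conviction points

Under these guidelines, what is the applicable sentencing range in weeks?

Base offense level for embezzlement: 16.
R1 applies: 16 + 2 = 18.
R2 applies: 18 + 2 = 20.
R3 applies (level before this adjustment is 20 ≥ 15, so +3): 20 + 3 = 23.
R4 applies: 23 − 2 = 21.
R5 applies (level before this adjustment is 21 ≥ 6, so +4): 21 + 4 = 25.
R6 applies: 25 + 1 = 26.
Level 26 exceeds the maximum of 21; capped at 21.
Final offense level: 21.
Criminal history: 0 prior points → Category A (0-5).
Level 21 falls in the 17-21 band.
Grid: Level 17-21 × Category A = 220-264 weeks.

220-264 weeks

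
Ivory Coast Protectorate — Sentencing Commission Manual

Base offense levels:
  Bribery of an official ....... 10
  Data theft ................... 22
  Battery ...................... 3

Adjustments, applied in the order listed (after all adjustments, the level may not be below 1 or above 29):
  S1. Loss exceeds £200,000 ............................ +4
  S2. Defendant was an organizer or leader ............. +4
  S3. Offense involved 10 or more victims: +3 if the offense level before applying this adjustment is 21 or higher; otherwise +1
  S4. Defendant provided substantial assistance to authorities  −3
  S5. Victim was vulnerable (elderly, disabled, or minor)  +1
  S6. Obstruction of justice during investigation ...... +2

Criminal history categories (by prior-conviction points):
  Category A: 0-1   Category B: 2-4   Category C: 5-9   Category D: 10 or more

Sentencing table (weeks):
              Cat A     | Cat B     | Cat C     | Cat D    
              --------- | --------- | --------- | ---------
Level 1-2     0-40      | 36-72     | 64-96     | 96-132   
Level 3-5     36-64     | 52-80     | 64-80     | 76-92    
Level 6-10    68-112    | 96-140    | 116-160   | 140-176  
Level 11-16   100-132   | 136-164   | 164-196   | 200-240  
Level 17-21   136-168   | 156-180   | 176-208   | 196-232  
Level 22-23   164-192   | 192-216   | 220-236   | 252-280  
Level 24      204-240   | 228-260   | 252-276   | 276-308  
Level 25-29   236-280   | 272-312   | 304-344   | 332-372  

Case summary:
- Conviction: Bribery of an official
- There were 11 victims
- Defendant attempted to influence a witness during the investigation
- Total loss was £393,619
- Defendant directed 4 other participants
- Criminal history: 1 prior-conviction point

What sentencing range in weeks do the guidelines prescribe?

Base offense level for bribery of an official: 10.
S1 applies: 10 + 4 = 14.
S2 applies: 14 + 4 = 18.
S3 applies (level before this adjustment is 18 < 21, so +1): 18 + 1 = 19.
S4 does not apply.
S6 applies: 19 + 2 = 21.
Final offense level: 21.
Criminal history: 1 prior point → Category A (0-1).
Level 21 falls in the 17-21 band.
Grid: Level 17-21 × Category A = 136-168 weeks.

136-168 weeks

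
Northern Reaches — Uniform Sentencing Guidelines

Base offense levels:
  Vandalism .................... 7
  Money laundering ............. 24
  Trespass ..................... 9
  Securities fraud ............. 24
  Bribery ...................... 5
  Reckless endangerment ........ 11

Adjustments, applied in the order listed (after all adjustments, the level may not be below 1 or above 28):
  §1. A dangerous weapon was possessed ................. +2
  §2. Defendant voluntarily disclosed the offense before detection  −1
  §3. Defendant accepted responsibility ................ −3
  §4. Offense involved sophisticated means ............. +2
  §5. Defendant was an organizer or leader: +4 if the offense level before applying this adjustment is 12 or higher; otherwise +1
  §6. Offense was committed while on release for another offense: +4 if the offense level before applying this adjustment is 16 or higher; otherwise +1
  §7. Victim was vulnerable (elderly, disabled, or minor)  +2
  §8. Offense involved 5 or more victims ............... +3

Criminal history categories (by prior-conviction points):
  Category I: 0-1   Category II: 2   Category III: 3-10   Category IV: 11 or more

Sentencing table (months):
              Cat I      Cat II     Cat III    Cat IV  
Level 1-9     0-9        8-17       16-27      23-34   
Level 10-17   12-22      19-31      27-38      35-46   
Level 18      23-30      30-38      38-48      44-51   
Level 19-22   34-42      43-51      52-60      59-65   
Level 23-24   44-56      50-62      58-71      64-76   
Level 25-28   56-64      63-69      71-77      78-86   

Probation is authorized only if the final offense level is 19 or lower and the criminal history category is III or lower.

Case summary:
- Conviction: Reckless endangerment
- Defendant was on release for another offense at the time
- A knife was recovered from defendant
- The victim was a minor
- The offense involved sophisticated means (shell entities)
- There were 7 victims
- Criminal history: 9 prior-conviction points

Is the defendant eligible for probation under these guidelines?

Base offense level for reckless endangerment: 11.
§1 applies: 11 + 2 = 13.
§2 does not apply.
§3 does not apply.
§4 applies: 13 + 2 = 15.
§5 does not apply.
§6 applies (level before this adjustment is 15 < 16, so +1): 15 + 1 = 16.
§7 applies: 16 + 2 = 18.
§8 applies: 18 + 3 = 21.
Final offense level: 21.
Criminal history: 9 prior points → Category III (3-10).
Level 21 falls in the 19-22 band.
Grid: Level 19-22 × Category III = 52-60 months.
Probation check: level 21 > 19 and category III ≤ III → not eligible.

No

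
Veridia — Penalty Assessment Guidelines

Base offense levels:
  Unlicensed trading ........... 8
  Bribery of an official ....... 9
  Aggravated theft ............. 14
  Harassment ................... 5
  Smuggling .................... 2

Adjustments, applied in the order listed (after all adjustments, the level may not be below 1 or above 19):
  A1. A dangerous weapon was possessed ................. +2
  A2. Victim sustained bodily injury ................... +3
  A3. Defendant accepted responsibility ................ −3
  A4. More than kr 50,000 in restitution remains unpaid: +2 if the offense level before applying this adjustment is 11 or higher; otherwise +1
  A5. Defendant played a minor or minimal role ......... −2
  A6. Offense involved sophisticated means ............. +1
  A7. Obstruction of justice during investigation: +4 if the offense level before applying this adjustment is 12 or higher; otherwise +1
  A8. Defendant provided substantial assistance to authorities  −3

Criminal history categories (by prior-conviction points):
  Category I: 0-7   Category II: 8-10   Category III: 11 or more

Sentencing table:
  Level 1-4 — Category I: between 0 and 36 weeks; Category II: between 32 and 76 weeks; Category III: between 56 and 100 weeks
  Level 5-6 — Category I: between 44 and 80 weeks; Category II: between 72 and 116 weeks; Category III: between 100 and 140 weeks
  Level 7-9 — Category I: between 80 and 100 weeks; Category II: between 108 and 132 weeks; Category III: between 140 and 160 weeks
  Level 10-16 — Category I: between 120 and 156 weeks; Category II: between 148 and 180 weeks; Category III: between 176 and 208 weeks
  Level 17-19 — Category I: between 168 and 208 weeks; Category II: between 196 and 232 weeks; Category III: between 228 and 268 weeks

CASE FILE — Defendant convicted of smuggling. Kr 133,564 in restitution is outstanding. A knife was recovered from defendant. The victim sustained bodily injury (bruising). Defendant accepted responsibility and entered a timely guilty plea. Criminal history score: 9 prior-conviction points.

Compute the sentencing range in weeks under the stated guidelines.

Base offense level for smuggling: 2.
A1 applies: 2 + 2 = 4.
A2 applies: 4 + 3 = 7.
A3 applies: 7 − 3 = 4.
A4 applies (level before this adjustment is 4 < 11, so +1): 4 + 1 = 5.
A5 does not apply.
A6 does not apply.
A8 does not apply.
Final offense level: 5.
Criminal history: 9 prior points → Category II (8-10).
Level 5 falls in the 5-6 band.
Grid: Level 5-6 × Category II = 72-116 weeks.

72-116 weeks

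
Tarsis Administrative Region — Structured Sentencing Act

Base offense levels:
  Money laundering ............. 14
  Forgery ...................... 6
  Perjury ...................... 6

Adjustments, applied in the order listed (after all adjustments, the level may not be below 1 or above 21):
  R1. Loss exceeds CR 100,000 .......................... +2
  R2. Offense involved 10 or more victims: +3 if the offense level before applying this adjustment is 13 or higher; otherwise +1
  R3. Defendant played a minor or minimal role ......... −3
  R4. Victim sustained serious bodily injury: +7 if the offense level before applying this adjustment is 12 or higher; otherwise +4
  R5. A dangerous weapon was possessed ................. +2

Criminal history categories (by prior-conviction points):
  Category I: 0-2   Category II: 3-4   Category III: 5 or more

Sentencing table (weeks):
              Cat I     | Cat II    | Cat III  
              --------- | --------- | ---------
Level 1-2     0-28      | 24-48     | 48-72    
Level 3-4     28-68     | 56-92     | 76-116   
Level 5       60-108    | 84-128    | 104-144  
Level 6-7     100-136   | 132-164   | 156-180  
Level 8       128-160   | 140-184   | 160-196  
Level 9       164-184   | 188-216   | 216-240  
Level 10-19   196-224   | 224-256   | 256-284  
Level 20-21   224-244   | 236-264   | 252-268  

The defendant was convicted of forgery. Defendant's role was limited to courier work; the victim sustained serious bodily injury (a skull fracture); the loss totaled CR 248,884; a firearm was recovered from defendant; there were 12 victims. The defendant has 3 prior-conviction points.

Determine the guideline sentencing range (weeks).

Base offense level for forgery: 6.
R1 applies: 6 + 2 = 8.
R2 applies (level before this adjustment is 8 < 13, so +1): 8 + 1 = 9.
R3 applies: 9 − 3 = 6.
R4 applies (level before this adjustment is 6 < 12, so +4): 6 + 4 = 10.
R5 applies: 10 + 2 = 12.
Final offense level: 12.
Criminal history: 3 prior points → Category II (3-4).
Level 12 falls in the 10-19 band.
Grid: Level 10-19 × Category II = 224-256 weeks.

224-256 weeks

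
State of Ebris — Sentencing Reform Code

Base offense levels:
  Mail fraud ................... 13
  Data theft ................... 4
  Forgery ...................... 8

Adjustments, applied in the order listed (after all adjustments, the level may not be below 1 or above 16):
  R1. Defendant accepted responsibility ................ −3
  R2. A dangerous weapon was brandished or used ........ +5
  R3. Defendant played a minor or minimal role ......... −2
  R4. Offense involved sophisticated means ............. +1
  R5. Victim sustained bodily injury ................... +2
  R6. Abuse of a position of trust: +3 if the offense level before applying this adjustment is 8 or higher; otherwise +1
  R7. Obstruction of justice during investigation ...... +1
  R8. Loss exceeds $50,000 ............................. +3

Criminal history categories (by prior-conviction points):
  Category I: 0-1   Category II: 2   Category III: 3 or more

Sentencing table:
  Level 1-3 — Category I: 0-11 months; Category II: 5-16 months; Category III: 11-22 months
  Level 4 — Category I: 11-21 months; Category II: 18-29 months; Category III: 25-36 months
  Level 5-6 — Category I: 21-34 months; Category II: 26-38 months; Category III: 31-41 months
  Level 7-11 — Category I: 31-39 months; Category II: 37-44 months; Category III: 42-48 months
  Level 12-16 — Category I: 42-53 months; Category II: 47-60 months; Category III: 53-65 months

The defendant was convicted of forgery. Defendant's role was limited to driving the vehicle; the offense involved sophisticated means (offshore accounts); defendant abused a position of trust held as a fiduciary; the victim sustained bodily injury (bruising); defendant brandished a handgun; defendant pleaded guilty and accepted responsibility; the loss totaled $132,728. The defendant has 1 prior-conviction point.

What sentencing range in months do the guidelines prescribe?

42-53 months

Base offense level for forgery: 8.
R1 applies: 8 − 3 = 5.
R2 applies: 5 + 5 = 10.
R3 applies: 10 − 2 = 8.
R4 applies: 8 + 1 = 9.
R5 applies: 9 + 2 = 11.
R6 applies (level before this adjustment is 11 ≥ 8, so +3): 11 + 3 = 14.
R8 applies: 14 + 3 = 17.
Level 17 exceeds the maximum of 16; capped at 16.
Final offense level: 16.
Criminal history: 1 prior point → Category I (0-1).
Level 16 falls in the 12-16 band.
Grid: Level 12-16 × Category I = 42-53 months.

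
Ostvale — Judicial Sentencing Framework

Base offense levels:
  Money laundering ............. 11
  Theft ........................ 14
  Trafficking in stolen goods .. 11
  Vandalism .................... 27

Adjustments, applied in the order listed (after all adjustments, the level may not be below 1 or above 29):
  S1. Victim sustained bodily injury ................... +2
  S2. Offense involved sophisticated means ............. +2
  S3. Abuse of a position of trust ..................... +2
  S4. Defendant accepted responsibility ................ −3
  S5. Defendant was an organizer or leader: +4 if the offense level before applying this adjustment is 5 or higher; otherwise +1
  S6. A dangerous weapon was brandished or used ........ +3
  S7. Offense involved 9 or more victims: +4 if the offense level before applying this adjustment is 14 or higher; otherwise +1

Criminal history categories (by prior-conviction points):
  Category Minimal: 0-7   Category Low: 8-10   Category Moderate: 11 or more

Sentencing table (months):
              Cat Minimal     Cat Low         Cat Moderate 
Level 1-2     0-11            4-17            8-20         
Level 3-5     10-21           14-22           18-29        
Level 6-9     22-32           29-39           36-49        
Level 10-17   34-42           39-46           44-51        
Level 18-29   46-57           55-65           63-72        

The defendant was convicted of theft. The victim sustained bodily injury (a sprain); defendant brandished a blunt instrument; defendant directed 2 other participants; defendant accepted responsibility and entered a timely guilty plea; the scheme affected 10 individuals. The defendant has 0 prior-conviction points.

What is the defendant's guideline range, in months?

Base offense level for theft: 14.
S1 applies: 14 + 2 = 16.
S2 does not apply.
S3 does not apply.
S4 applies: 16 − 3 = 13.
S5 applies (level before this adjustment is 13 ≥ 5, so +4): 13 + 4 = 17.
S6 applies: 17 + 3 = 20.
S7 applies (level before this adjustment is 20 ≥ 14, so +4): 20 + 4 = 24.
Final offense level: 24.
Criminal history: 0 prior points → Category Minimal (0-7).
Level 24 falls in the 18-29 band.
Grid: Level 18-29 × Category Minimal = 46-57 months.

46-57 months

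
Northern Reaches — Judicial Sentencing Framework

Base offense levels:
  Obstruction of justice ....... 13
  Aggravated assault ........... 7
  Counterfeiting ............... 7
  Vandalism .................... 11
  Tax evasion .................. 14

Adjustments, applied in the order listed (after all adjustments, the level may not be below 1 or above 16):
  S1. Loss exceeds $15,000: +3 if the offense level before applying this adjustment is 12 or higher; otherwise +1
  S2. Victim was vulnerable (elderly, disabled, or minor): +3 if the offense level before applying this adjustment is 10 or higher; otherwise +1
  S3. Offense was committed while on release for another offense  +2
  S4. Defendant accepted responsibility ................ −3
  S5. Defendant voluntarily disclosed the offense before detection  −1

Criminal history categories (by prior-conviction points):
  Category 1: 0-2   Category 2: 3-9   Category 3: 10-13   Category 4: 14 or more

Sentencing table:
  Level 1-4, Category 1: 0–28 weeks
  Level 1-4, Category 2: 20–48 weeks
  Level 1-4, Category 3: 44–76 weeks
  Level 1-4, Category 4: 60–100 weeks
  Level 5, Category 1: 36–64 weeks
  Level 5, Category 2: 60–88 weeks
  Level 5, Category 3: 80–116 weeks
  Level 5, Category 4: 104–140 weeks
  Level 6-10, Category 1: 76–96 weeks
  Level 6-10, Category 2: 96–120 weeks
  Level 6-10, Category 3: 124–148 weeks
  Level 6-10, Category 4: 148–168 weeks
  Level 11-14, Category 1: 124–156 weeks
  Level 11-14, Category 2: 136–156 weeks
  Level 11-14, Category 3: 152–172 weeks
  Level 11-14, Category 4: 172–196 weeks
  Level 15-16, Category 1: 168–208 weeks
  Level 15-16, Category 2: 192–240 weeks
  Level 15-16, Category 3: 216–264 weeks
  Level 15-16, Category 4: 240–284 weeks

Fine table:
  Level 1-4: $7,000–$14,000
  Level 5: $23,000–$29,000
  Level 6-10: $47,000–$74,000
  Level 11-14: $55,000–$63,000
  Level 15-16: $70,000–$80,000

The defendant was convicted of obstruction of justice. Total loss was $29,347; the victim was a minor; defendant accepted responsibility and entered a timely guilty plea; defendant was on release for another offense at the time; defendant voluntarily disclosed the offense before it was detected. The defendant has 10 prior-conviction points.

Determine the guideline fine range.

Base offense level for obstruction of justice: 13.
S1 applies (level before this adjustment is 13 ≥ 12, so +3): 13 + 3 = 16.
S2 applies (level before this adjustment is 16 ≥ 10, so +3): 16 + 3 = 19.
S3 applies: 19 + 2 = 21.
S4 applies: 21 − 3 = 18.
S5 applies: 18 − 1 = 17.
Level 17 exceeds the maximum of 16; capped at 16.
Final offense level: 16.
Level 16 falls in the 15-16 band.
Fine table: Level 15-16 → $70,000–$80,000.

$70,000–$80,000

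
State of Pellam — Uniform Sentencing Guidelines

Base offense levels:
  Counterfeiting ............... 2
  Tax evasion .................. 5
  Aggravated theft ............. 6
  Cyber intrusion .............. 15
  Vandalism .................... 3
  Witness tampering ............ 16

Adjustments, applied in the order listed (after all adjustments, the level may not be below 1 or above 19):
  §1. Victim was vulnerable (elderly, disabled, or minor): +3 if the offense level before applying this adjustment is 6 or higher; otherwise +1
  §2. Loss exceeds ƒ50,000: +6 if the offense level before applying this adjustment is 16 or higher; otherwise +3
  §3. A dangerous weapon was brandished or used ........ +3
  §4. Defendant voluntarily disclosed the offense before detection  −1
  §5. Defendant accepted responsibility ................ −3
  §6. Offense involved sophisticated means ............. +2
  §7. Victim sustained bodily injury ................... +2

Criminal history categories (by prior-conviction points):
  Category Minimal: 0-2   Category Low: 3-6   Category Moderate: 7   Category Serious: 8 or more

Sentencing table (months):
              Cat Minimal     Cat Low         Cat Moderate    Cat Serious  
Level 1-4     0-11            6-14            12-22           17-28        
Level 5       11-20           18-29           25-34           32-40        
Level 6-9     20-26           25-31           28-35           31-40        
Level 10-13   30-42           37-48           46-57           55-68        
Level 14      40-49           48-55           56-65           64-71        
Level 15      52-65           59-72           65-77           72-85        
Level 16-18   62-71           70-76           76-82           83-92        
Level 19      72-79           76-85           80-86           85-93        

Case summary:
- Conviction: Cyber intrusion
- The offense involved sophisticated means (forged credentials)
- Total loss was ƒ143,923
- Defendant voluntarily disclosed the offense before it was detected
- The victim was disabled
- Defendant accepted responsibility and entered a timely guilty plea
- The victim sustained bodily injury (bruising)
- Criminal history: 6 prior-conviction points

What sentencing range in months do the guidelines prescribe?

Base offense level for cyber intrusion: 15.
§1 applies (level before this adjustment is 15 ≥ 6, so +3): 15 + 3 = 18.
§2 applies (level before this adjustment is 18 ≥ 16, so +6): 18 + 6 = 24.
§3 does not apply.
§4 applies: 24 − 1 = 23.
§5 applies: 23 − 3 = 20.
§6 applies: 20 + 2 = 22.
§7 applies: 22 + 2 = 24.
Level 24 exceeds the maximum of 19; capped at 19.
Final offense level: 19.
Criminal history: 6 prior points → Category Low (3-6).
Level 19 falls in the 19 band.
Grid: Level 19 × Category Low = 76-85 months.

76-85 months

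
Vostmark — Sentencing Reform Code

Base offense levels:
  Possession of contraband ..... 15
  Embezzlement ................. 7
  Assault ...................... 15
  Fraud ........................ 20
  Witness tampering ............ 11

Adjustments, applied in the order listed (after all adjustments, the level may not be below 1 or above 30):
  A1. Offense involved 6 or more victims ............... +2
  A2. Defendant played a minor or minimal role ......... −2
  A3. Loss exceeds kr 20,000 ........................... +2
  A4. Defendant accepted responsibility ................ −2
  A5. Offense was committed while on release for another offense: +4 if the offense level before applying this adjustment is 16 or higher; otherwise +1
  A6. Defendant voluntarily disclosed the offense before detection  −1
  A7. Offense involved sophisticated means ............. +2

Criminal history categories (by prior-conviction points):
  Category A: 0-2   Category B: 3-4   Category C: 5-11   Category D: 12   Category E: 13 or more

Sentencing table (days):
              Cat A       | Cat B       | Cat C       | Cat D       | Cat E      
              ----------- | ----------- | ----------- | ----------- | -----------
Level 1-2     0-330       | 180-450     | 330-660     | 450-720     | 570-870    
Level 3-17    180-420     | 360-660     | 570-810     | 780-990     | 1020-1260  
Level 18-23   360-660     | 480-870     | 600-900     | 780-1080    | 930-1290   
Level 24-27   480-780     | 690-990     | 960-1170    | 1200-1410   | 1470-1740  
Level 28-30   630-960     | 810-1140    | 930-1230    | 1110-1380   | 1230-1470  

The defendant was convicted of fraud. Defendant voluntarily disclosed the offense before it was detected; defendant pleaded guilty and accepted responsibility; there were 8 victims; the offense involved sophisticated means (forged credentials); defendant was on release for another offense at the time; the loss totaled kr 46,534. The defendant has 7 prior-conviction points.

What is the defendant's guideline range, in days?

Base offense level for fraud: 20.
A1 applies: 20 + 2 = 22.
A2 does not apply.
A3 applies: 22 + 2 = 24.
A4 applies: 24 − 2 = 22.
A5 applies (level before this adjustment is 22 ≥ 16, so +4): 22 + 4 = 26.
A6 applies: 26 − 1 = 25.
A7 applies: 25 + 2 = 27.
Final offense level: 27.
Criminal history: 7 prior points → Category C (5-11).
Level 27 falls in the 24-27 band.
Grid: Level 24-27 × Category C = 960-1170 days.

960-1170 days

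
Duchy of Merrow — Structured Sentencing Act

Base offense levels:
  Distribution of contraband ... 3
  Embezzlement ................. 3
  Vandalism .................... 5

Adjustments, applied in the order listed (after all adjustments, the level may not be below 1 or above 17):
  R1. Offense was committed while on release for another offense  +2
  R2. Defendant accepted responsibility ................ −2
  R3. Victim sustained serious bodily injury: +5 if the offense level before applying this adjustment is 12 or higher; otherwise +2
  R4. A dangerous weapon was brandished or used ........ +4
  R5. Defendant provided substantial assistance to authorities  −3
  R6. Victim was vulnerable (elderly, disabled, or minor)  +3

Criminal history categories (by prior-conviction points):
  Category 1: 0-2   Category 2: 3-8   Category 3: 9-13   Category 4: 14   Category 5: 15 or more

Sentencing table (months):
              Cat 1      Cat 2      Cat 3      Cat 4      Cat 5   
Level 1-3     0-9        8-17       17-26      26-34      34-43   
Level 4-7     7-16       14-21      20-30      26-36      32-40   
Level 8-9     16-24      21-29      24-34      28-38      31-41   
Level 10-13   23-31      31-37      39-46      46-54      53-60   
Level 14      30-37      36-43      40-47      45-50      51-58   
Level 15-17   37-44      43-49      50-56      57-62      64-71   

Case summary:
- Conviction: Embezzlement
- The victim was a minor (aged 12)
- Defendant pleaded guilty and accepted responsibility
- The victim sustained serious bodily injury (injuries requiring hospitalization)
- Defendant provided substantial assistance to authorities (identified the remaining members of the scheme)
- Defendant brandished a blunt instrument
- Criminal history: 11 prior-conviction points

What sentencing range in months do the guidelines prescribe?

Base offense level for embezzlement: 3.
R1 does not apply.
R2 applies: 3 − 2 = 1.
R3 applies (level before this adjustment is 1 < 12, so +2): 1 + 2 = 3.
R4 applies: 3 + 4 = 7.
R5 applies: 7 − 3 = 4.
R6 applies: 4 + 3 = 7.
Final offense level: 7.
Criminal history: 11 prior points → Category 3 (9-13).
Level 7 falls in the 4-7 band.
Grid: Level 4-7 × Category 3 = 20-30 months.

20-30 months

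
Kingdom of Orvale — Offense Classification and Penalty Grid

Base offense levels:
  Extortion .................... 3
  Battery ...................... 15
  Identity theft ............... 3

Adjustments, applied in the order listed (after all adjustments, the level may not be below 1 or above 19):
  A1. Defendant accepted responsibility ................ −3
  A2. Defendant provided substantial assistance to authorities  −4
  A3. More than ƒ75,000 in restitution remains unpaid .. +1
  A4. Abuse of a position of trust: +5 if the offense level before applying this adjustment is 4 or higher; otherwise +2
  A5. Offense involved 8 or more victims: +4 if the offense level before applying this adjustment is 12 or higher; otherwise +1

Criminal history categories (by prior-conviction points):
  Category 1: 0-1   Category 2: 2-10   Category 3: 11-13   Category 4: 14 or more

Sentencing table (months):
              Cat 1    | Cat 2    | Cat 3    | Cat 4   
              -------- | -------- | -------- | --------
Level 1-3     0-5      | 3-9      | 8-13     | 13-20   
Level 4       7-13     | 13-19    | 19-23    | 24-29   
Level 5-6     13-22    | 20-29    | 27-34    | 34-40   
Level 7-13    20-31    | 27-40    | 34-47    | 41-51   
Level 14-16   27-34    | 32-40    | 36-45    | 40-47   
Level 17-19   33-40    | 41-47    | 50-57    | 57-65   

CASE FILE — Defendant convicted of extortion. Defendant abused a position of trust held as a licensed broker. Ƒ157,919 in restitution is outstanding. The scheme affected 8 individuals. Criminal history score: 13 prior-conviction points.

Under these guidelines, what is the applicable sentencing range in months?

34-47 months

Base offense level for extortion: 3.
A3 applies: 3 + 1 = 4.
A4 applies (level before this adjustment is 4 ≥ 4, so +5): 4 + 5 = 9.
A5 applies (level before this adjustment is 9 < 12, so +1): 9 + 1 = 10.
Final offense level: 10.
Criminal history: 13 prior points → Category 3 (11-13).
Level 10 falls in the 7-13 band.
Grid: Level 7-13 × Category 3 = 34-47 months.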